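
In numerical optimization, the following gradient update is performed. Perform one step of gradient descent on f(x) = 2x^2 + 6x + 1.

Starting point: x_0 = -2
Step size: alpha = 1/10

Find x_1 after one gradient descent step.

f(x) = 2x^2 + 6x + 1
f'(x) = 4x + 6
f'(-2) = 4*-2 + (6) = -2
x_1 = x_0 - alpha * f'(x_0) = -2 - 1/10 * -2 = -9/5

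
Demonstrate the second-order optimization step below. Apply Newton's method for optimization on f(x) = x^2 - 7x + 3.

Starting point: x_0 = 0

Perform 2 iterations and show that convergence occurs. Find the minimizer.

f(x) = x^2 - 7x + 3, f'(x) = 2x + (-7), f''(x) = 2
Step 1: f'(0) = -7, x_1 = 0 - -7/2 = 7/2
Step 2: f'(7/2) = 0, x_2 = 7/2 (converged)
Newton's method converges in 1 step for quadratics.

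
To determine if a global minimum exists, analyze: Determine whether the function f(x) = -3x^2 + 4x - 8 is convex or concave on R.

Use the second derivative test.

f(x) = -3x^2 + 4x - 8
f'(x) = -6x + 4
f''(x) = -6
Since f''(x) = -6 < 0 for all x, f is concave on R.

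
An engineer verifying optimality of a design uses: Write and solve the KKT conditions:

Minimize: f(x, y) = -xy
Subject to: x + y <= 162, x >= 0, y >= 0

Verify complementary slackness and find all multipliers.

Problem: min -xy s.t. x + y <= 162 (multiplier lambda), x >= 0 (mu_x), y >= 0 (mu_y)
KKT stationarity: -y + lambda - mu_x = 0, -x + lambda - mu_y = 0, with lambda, mu_x, mu_y >= 0
Complementary slackness: lambda*(x + y - 162) = 0, mu_x*x = 0, mu_y*y = 0
If lambda = 0: y = -mu_x <= 0 and x = -mu_y <= 0 force x = y = 0 with f = 0; but x = y = 81 is feasible with f = -6561 < 0, so this is not the minimum. Hence lambda > 0 and x + y = 162.
Try x > 0, y > 0 (so mu_x = mu_y = 0): y = lambda, x = lambda => x = y = lambda
x + y = 162 => 2*lambda = 162 => lambda = 81
x* = y* = 81 > 0, consistent with mu_x = mu_y = 0.
(Any feasible point with x = 0 or y = 0 has f = 0 > -6561, so the minimum is not on those boundaries.)
min(-xy) = -6561 (i.e. max xy = 6561)
Multipliers: lambda = 81, mu_x = 0, mu_y = 0
Complementary slackness: lambda*(x + y - 162) = 81*(81 + 81 - 162) = 0, mu_x*x = 0*81 = 0, mu_y*y = 0*81 = 0. Satisfied.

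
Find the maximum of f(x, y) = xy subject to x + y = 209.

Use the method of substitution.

Substitute y = 209 - x into f(x,y) = xy:
g(x) = x(209 - x) = 209x - x^2
g'(x) = 209 - 2x = 0  =>  x = 209/2
y = 209 - 209/2 = 209/2
Maximum value = (209/2) * (209/2) = 43681/4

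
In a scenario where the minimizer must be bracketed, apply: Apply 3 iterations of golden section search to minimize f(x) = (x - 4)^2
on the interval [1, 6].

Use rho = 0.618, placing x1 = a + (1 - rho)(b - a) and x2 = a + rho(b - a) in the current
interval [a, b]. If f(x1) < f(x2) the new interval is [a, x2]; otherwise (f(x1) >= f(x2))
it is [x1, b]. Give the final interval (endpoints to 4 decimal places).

Golden section search for min of f(x) = (x - 4)^2 on [1, 6].
Each step: x1 = a + (1 - rho)(b - a), x2 = a + rho(b - a); if f(x1) < f(x2) keep [a, x2], otherwise keep [x1, b].
Step 1: [1.0000, 6.0000], x1=2.9100 (f=1.1881), x2=4.0900 (f=0.0081); f(x1) > f(x2) => keep [2.9100, 6.0000]
Step 2: [2.9100, 6.0000], x1=4.0904 (f=0.0082), x2=4.8196 (f=0.6718); f(x1) < f(x2) => keep [2.9100, 4.8196]
Step 3: [2.9100, 4.8196], x1=3.6395 (f=0.1300), x2=4.0901 (f=0.0081); f(x1) > f(x2) => keep [3.6395, 4.8196]
Final interval: [3.6395, 4.8196]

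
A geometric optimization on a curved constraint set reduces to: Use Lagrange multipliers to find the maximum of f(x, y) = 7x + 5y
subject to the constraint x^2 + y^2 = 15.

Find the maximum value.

Set up Lagrange conditions: grad f = lambda * grad g
  7 = 2*lambda*x
  5 = 2*lambda*y
From these: x/y = 7/5, so x = 7t, y = 5t for some t.
Substitute into constraint: (7t)^2 + (5t)^2 = 15
  t^2 * 74 = 15
  t = sqrt(15/74)
Maximum = 7*x + 5*y = (7^2 + 5^2)*t = 74 * sqrt(15/74) = sqrt(1110)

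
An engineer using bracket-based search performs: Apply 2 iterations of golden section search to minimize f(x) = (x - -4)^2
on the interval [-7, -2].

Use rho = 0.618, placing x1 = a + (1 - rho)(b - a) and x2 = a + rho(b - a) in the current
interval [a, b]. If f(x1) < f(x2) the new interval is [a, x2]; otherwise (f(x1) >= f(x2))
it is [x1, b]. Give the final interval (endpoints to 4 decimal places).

Golden section search for min of f(x) = (x - -4)^2 on [-7, -2].
Each step: x1 = a + (1 - rho)(b - a), x2 = a + rho(b - a); if f(x1) < f(x2) keep [a, x2], otherwise keep [x1, b].
Step 1: [-7.0000, -2.0000], x1=-5.0900 (f=1.1881), x2=-3.9100 (f=0.0081); f(x1) > f(x2) => keep [-5.0900, -2.0000]
Step 2: [-5.0900, -2.0000], x1=-3.9096 (f=0.0082), x2=-3.1804 (f=0.6718); f(x1) < f(x2) => keep [-5.0900, -3.1804]
Final interval: [-5.0900, -3.1804]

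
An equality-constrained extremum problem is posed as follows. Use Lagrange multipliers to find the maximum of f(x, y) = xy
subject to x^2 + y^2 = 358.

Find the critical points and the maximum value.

Lagrange conditions: y = 2*lambda*x and x = 2*lambda*y
If x = 0 then y = 0, violating the constraint, so x, y != 0.
Dividing: y/x = x/y => x^2 = y^2 => y = x or y = -x
Constraint: 2x^2 = 358 => x^2 = 179 => x = +/-sqrt(179)
Critical points: (sqrt(179), sqrt(179)), (-sqrt(179), -sqrt(179)), (sqrt(179), -sqrt(179)), (-sqrt(179), sqrt(179))
  y = x:  xy = x^2 = 179  at (sqrt(179), sqrt(179)) and (-sqrt(179), -sqrt(179))
  y = -x: xy = -x^2 = -179 at (sqrt(179), -sqrt(179)) and (-sqrt(179), sqrt(179))
Maximum xy = 179 at (sqrt(179), sqrt(179)) and (-sqrt(179), -sqrt(179))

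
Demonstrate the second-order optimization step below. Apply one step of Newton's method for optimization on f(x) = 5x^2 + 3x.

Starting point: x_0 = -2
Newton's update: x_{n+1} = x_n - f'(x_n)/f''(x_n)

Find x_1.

f(x) = 5x^2 + 3x
f'(x) = 10x + (3), f''(x) = 10
Newton step: x_1 = x_0 - f'(x_0)/f''(x_0)
f'(-2) = -17
x_1 = -2 - -17/10 = -3/10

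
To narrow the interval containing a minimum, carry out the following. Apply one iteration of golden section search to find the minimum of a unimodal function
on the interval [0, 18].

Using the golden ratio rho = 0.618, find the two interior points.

Golden section search on [0, 18].
Golden ratio rho = 0.618 (approx).
Interior points:
  x_1 = 0 + (1-0.618)*18 = 6.8760
  x_2 = 0 + 0.618*18 = 11.1240
Compare f(x_1) and f(x_2) to determine which subinterval to keep.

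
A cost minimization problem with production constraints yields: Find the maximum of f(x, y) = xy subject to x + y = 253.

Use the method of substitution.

Substitute y = 253 - x into f(x,y) = xy:
g(x) = x(253 - x) = 253x - x^2
g'(x) = 253 - 2x = 0  =>  x = 253/2
y = 253 - 253/2 = 253/2
Maximum value = (253/2) * (253/2) = 64009/4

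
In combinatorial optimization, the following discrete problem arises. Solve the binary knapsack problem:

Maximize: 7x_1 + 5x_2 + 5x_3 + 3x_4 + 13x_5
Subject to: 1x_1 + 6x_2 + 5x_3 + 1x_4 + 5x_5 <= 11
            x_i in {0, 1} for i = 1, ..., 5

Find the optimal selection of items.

Items: item 1 (v=7, w=1), item 2 (v=5, w=6), item 3 (v=5, w=5), item 4 (v=3, w=1), item 5 (v=13, w=5)
Capacity: 11
Checking all 32 subsets (w = total weight, v = total value):
  {}: w = 0, v = 0
  {1}: w = 1, v = 7
  {2}: w = 6, v = 5
  {3}: w = 5, v = 5
  {4}: w = 1, v = 3
  {5}: w = 5, v = 13
  {1, 2}: w = 7, v = 12
  {1, 3}: w = 6, v = 12
  {1, 4}: w = 2, v = 10
  {1, 5}: w = 6, v = 20
  {2, 3}: w = 11, v = 10
  {2, 4}: w = 7, v = 8
  {2, 5}: w = 11, v = 18
  {3, 4}: w = 6, v = 8
  {3, 5}: w = 10, v = 18
  {4, 5}: w = 6, v = 16
  {1, 2, 3}: w = 12 > 11, infeasible
  {1, 2, 4}: w = 8, v = 15
  {1, 2, 5}: w = 12 > 11, infeasible
  {1, 3, 4}: w = 7, v = 15
  {1, 3, 5}: w = 11, v = 25
  {1, 4, 5}: w = 7, v = 23
  {2, 3, 4}: w = 12 > 11, infeasible
  {2, 3, 5}: w = 16 > 11, infeasible
  {2, 4, 5}: w = 12 > 11, infeasible
  {3, 4, 5}: w = 11, v = 21
  {1, 2, 3, 4}: w = 13 > 11, infeasible
  {1, 2, 3, 5}: w = 17 > 11, infeasible
  {1, 2, 4, 5}: w = 13 > 11, infeasible
  {1, 3, 4, 5}: w = 12 > 11, infeasible
  {2, 3, 4, 5}: w = 17 > 11, infeasible
  {1, 2, 3, 4, 5}: w = 18 > 11, infeasible
Best feasible subset: items [1, 3, 5]
Total weight: 11 <= 11, total value: 25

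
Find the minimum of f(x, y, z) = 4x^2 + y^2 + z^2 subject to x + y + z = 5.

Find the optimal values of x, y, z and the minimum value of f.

Using Lagrange multipliers on f = 4x^2 + y^2 + z^2 with constraint x + y + z = 5:
Conditions: 2*4*x = lambda, 2*1*y = lambda, 2*1*z = lambda
So x = lambda/8, y = lambda/2, z = lambda/2
Substituting into constraint: lambda * (9/8) = 5
lambda = 40/9
x = 5/9, y = 20/9, z = 20/9
Minimum value = 100/9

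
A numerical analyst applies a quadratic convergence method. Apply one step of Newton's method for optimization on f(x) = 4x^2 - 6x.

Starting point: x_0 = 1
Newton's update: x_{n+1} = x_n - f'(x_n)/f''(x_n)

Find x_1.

f(x) = 4x^2 - 6x
f'(x) = 8x + (-6), f''(x) = 8
Newton step: x_1 = x_0 - f'(x_0)/f''(x_0)
f'(1) = 2
x_1 = 1 - 2/8 = 3/4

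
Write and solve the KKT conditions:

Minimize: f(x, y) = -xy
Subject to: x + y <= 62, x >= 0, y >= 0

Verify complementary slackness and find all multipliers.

Problem: min -xy s.t. x + y <= 62 (multiplier lambda), x >= 0 (mu_x), y >= 0 (mu_y)
KKT stationarity: -y + lambda - mu_x = 0, -x + lambda - mu_y = 0, with lambda, mu_x, mu_y >= 0
Complementary slackness: lambda*(x + y - 62) = 0, mu_x*x = 0, mu_y*y = 0
If lambda = 0: y = -mu_x <= 0 and x = -mu_y <= 0 force x = y = 0 with f = 0; but x = y = 31 is feasible with f = -961 < 0, so this is not the minimum. Hence lambda > 0 and x + y = 62.
Try x > 0, y > 0 (so mu_x = mu_y = 0): y = lambda, x = lambda => x = y = lambda
x + y = 62 => 2*lambda = 62 => lambda = 31
x* = y* = 31 > 0, consistent with mu_x = mu_y = 0.
(Any feasible point with x = 0 or y = 0 has f = 0 > -961, so the minimum is not on those boundaries.)
min(-xy) = -961 (i.e. max xy = 961)
Multipliers: lambda = 31, mu_x = 0, mu_y = 0
Complementary slackness: lambda*(x + y - 62) = 31*(31 + 31 - 62) = 0, mu_x*x = 0*31 = 0, mu_y*y = 0*31 = 0. Satisfied.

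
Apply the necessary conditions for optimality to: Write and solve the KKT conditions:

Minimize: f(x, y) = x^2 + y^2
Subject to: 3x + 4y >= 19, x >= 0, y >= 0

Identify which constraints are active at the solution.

KKT conditions for min x^2 + y^2 s.t. 3x + 4y >= 19, x >= 0, y >= 0:
Stationarity: 2x = mu*3 + mu_x, 2y = mu*4 + mu_y, with mu, mu_x, mu_y >= 0
Complementary slackness: mu*(3x + 4y - 19) = 0, mu_x*x = 0, mu_y*y = 0
(0, 0) is infeasible (3*0 + 4*0 < 19), so if mu = 0 stationarity would force x = mu_x/2 >= 0, y = mu_y/2 >= 0 with mu_x*x = mu_y*y = 0, i.e. x = y = 0: contradiction. Hence mu > 0 and 3x + 4y = 19 is active.
Try x > 0, y > 0 (so mu_x = mu_y = 0): x = 3*mu/2, y = 4*mu/2
Substitute: 3*(3*mu/2) + 4*(4*mu/2) = 19
  mu*25/2 = 19 => mu = 38/25
x* = 57/25 > 0, y* = 76/25 > 0, consistent with mu_x = mu_y = 0.
f is convex and the constraints are linear, so this KKT point is the global minimum.
f* = 361/25
Active constraints: 3x + 4y >= 19 (holds with equality, mu = 38/25 > 0); x >= 0 and y >= 0 are inactive (mu_x = mu_y = 0).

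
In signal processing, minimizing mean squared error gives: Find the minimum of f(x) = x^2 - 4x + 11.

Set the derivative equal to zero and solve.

f(x) = x^2 - 4x + 11
f'(x) = 2x + (-4) = 0
x = 4/2 = 2
f(2) = 7
Since f''(x) = 2 > 0, this is a minimum.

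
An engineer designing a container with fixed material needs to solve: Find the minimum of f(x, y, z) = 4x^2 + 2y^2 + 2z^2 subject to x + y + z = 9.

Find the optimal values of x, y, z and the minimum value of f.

Using Lagrange multipliers on f = 4x^2 + 2y^2 + 2z^2 with constraint x + y + z = 9:
Conditions: 2*4*x = lambda, 2*2*y = lambda, 2*2*z = lambda
So x = lambda/8, y = lambda/4, z = lambda/4
Substituting into constraint: lambda * (5/8) = 9
lambda = 72/5
x = 9/5, y = 18/5, z = 18/5
Minimum value = 324/5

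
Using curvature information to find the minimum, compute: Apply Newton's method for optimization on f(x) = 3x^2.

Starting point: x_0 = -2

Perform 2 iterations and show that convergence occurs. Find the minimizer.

f(x) = 3x^2, f'(x) = 6x + (0), f''(x) = 6
Step 1: f'(-2) = -12, x_1 = -2 - -12/6 = 0
Step 2: f'(0) = 0, x_2 = 0 (converged)
Newton's method converges in 1 step for quadratics.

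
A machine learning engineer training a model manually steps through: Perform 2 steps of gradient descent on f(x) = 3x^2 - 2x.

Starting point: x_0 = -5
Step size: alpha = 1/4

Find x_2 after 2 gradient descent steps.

f(x) = 3x^2 - 2x, f'(x) = 6x + (-2)
Step 1: f'(-5) = -32, x_1 = -5 - 1/4 * -32 = 3
Step 2: f'(3) = 16, x_2 = 3 - 1/4 * 16 = -1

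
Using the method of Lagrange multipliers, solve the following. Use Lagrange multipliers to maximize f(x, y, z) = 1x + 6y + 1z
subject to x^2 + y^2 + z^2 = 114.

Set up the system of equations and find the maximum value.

Lagrange conditions: 1 = 2*lambda*x, 6 = 2*lambda*y, 1 = 2*lambda*z
So x:1 = y:6 = z:1, i.e. x = 1t, y = 6t, z = 1t
Constraint: t^2*(1^2 + 6^2 + 1^2) = 114
  t^2 * 38 = 114  =>  t = sqrt(3)
Maximum = 1*1t + 6*6t + 1*1t = 38*sqrt(3) = sqrt(4332)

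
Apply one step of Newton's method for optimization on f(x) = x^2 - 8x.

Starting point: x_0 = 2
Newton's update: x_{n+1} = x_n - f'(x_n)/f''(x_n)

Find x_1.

f(x) = x^2 - 8x
f'(x) = 2x + (-8), f''(x) = 2
Newton step: x_1 = x_0 - f'(x_0)/f''(x_0)
f'(2) = -4
x_1 = 2 - -4/2 = 4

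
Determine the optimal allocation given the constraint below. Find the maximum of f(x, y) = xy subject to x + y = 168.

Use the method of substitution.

Substitute y = 168 - x into f(x,y) = xy:
g(x) = x(168 - x) = 168x - x^2
g'(x) = 168 - 2x = 0  =>  x = 84
y = 168 - 84 = 84
Maximum value = 84 * 84 = 7056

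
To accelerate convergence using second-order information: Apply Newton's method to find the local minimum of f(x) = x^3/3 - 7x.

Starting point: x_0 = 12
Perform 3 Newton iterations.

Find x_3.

f(x) = x^3/3 - 7x
f'(x) = x^2 - 7, f''(x) = 2x
Newton update: x_{n+1} = x_n - (x_n^2 - 7)/(2*x_n)
Step 1: x_0 = 12, f'=137, f''=24, x_1 = 151/24
Step 2: x_1 = 151/24, f'=18769/576, f''=151/12, x_2 = 26833/7248
Step 3: x_2 = 26833/7248, f'=352275361/52533504, f''=26833/3624, x_3 = 1087744417/388971168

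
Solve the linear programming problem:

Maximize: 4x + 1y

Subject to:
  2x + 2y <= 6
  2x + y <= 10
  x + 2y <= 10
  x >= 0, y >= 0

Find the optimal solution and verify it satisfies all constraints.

Feasible vertices: (0, 0), (0, 3), (3, 0)
Objective 4x + 1y at each vertex:
  (0, 0): 0
  (0, 3): 3
  (3, 0): 12
Maximum is 12 at (3, 0).
Verify constraints at (x, y) = (3, 0):
  2*3 + 2*0 = 6 <= 6 (active)
  2*3 + 1*0 = 6 <= 10
  1*3 + 2*0 = 3 <= 10
  x = 3 >= 0, y = 0 >= 0. All constraints satisfied.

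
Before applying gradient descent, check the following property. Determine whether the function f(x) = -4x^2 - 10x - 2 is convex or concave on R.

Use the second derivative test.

f(x) = -4x^2 - 10x - 2
f'(x) = -8x - 10
f''(x) = -8
Since f''(x) = -8 < 0 for all x, f is concave on R.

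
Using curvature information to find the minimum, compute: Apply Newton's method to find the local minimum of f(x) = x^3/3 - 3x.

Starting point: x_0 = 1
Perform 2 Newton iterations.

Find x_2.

f(x) = x^3/3 - 3x
f'(x) = x^2 - 3, f''(x) = 2x
Newton update: x_{n+1} = x_n - (x_n^2 - 3)/(2*x_n)
Step 1: x_0 = 1, f'=-2, f''=2, x_1 = 2
Step 2: x_1 = 2, f'=1, f''=4, x_2 = 7/4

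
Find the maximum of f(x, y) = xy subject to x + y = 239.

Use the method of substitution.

Substitute y = 239 - x into f(x,y) = xy:
g(x) = x(239 - x) = 239x - x^2
g'(x) = 239 - 2x = 0  =>  x = 239/2
y = 239 - 239/2 = 239/2
Maximum value = (239/2) * (239/2) = 57121/4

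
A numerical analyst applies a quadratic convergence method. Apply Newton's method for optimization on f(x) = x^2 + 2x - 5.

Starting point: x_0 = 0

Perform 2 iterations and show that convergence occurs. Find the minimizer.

f(x) = x^2 + 2x - 5, f'(x) = 2x + (2), f''(x) = 2
Step 1: f'(0) = 2, x_1 = 0 - 2/2 = -1
Step 2: f'(-1) = 0, x_2 = -1 (converged)
Newton's method converges in 1 step for quadratics.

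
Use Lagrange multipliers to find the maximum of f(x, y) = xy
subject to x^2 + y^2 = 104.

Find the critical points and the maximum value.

Lagrange conditions: y = 2*lambda*x and x = 2*lambda*y
If x = 0 then y = 0, violating the constraint, so x, y != 0.
Dividing: y/x = x/y => x^2 = y^2 => y = x or y = -x
Constraint: 2x^2 = 104 => x^2 = 52 => x = +/-sqrt(52)
Critical points: (sqrt(52), sqrt(52)), (-sqrt(52), -sqrt(52)), (sqrt(52), -sqrt(52)), (-sqrt(52), sqrt(52))
  y = x:  xy = x^2 = 52  at (sqrt(52), sqrt(52)) and (-sqrt(52), -sqrt(52))
  y = -x: xy = -x^2 = -52 at (sqrt(52), -sqrt(52)) and (-sqrt(52), sqrt(52))
Maximum xy = 52 at (sqrt(52), sqrt(52)) and (-sqrt(52), -sqrt(52))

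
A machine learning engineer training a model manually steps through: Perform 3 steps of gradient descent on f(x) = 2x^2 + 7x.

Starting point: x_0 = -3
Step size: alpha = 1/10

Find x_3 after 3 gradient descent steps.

f(x) = 2x^2 + 7x, f'(x) = 4x + (7)
Step 1: f'(-3) = -5, x_1 = -3 - 1/10 * -5 = -5/2
Step 2: f'(-5/2) = -3, x_2 = -5/2 - 1/10 * -3 = -11/5
Step 3: f'(-11/5) = -9/5, x_3 = -11/5 - 1/10 * -9/5 = -101/50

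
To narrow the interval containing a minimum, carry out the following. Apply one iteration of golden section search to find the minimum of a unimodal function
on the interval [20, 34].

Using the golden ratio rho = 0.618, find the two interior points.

Golden section search on [20, 34].
Golden ratio rho = 0.618 (approx).
Interior points:
  x_1 = 20 + (1-0.618)*14 = 25.3480
  x_2 = 20 + 0.618*14 = 28.6520
Compare f(x_1) and f(x_2) to determine which subinterval to keep.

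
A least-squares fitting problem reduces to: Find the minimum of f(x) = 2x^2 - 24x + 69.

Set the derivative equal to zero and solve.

f(x) = 2x^2 - 24x + 69
f'(x) = 4x + (-24) = 0
x = 24/4 = 6
f(6) = -3
Since f''(x) = 4 > 0, this is a minimum.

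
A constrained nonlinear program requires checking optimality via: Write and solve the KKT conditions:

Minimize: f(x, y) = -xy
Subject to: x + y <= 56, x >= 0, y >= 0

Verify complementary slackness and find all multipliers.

Problem: min -xy s.t. x + y <= 56 (multiplier lambda), x >= 0 (mu_x), y >= 0 (mu_y)
KKT stationarity: -y + lambda - mu_x = 0, -x + lambda - mu_y = 0, with lambda, mu_x, mu_y >= 0
Complementary slackness: lambda*(x + y - 56) = 0, mu_x*x = 0, mu_y*y = 0
If lambda = 0: y = -mu_x <= 0 and x = -mu_y <= 0 force x = y = 0 with f = 0; but x = y = 28 is feasible with f = -784 < 0, so this is not the minimum. Hence lambda > 0 and x + y = 56.
Try x > 0, y > 0 (so mu_x = mu_y = 0): y = lambda, x = lambda => x = y = lambda
x + y = 56 => 2*lambda = 56 => lambda = 28
x* = y* = 28 > 0, consistent with mu_x = mu_y = 0.
(Any feasible point with x = 0 or y = 0 has f = 0 > -784, so the minimum is not on those boundaries.)
min(-xy) = -784 (i.e. max xy = 784)
Multipliers: lambda = 28, mu_x = 0, mu_y = 0
Complementary slackness: lambda*(x + y - 56) = 28*(28 + 28 - 56) = 0, mu_x*x = 0*28 = 0, mu_y*y = 0*28 = 0. Satisfied.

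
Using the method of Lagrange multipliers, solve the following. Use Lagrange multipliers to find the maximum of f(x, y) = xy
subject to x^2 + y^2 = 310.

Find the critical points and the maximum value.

Lagrange conditions: y = 2*lambda*x and x = 2*lambda*y
If x = 0 then y = 0, violating the constraint, so x, y != 0.
Dividing: y/x = x/y => x^2 = y^2 => y = x or y = -x
Constraint: 2x^2 = 310 => x^2 = 155 => x = +/-sqrt(155)
Critical points: (sqrt(155), sqrt(155)), (-sqrt(155), -sqrt(155)), (sqrt(155), -sqrt(155)), (-sqrt(155), sqrt(155))
  y = x:  xy = x^2 = 155  at (sqrt(155), sqrt(155)) and (-sqrt(155), -sqrt(155))
  y = -x: xy = -x^2 = -155 at (sqrt(155), -sqrt(155)) and (-sqrt(155), sqrt(155))
Maximum xy = 155 at (sqrt(155), sqrt(155)) and (-sqrt(155), -sqrt(155))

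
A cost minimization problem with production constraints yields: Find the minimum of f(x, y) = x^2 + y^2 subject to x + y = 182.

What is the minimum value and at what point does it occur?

Substitute y = 182 - x into f(x,y) = x^2 + y^2:
g(x) = x^2 + (182 - x)^2 = 2x^2 - 364x + 33124
g'(x) = 4x - 364 = 0  =>  x = 91
y = 182 - 91 = 91
Minimum value = 91^2 + 91^2 = 16562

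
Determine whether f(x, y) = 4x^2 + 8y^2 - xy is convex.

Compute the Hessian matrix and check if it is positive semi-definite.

f(x,y) = 4x^2 + 8y^2 - xy
Hessian H = [[8, -1], [-1, 16]]
trace(H) = 24, det(H) = 127
Eigenvalues: (24 +/- sqrt(68)) / 2 = 16.12, 7.877
Since both eigenvalues > 0, f is convex.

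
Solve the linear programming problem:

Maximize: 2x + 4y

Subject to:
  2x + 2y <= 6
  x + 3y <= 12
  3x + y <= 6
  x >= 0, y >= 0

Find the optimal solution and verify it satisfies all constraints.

Feasible vertices: (0, 0), (0, 3), (3/2, 3/2), (2, 0)
Objective 2x + 4y at each vertex:
  (0, 0): 0
  (0, 3): 12
  (3/2, 3/2): 9
  (2, 0): 4
Maximum is 12 at (0, 3).
Verify constraints at (x, y) = (0, 3):
  2*0 + 2*3 = 6 <= 6 (active)
  1*0 + 3*3 = 9 <= 12
  3*0 + 1*3 = 3 <= 6
  x = 0 >= 0, y = 3 >= 0. All constraints satisfied.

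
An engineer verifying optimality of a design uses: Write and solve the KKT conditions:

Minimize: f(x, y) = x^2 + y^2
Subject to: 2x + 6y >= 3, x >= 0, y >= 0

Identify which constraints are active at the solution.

KKT conditions for min x^2 + y^2 s.t. 2x + 6y >= 3, x >= 0, y >= 0:
Stationarity: 2x = mu*2 + mu_x, 2y = mu*6 + mu_y, with mu, mu_x, mu_y >= 0
Complementary slackness: mu*(2x + 6y - 3) = 0, mu_x*x = 0, mu_y*y = 0
(0, 0) is infeasible (2*0 + 6*0 < 3), so if mu = 0 stationarity would force x = mu_x/2 >= 0, y = mu_y/2 >= 0 with mu_x*x = mu_y*y = 0, i.e. x = y = 0: contradiction. Hence mu > 0 and 2x + 6y = 3 is active.
Try x > 0, y > 0 (so mu_x = mu_y = 0): x = 2*mu/2, y = 6*mu/2
Substitute: 2*(2*mu/2) + 6*(6*mu/2) = 3
  mu*40/2 = 3 => mu = 3/20
x* = 3/20 > 0, y* = 9/20 > 0, consistent with mu_x = mu_y = 0.
f is convex and the constraints are linear, so this KKT point is the global minimum.
f* = 9/40
Active constraints: 2x + 6y >= 3 (holds with equality, mu = 3/20 > 0); x >= 0 and y >= 0 are inactive (mu_x = mu_y = 0).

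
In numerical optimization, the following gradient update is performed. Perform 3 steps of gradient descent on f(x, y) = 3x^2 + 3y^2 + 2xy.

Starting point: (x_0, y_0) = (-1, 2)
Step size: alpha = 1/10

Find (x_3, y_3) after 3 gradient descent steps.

f(x,y) = 3x^2 + 3y^2 + 2xy
grad_x = 6x + 2y, grad_y = 6y + 2x
Step 1: grad = (-2, 10), (-4/5, 1)
Step 2: grad = (-14/5, 22/5), (-13/25, 14/25)
Step 3: grad = (-2, 58/25), (-8/25, 41/125)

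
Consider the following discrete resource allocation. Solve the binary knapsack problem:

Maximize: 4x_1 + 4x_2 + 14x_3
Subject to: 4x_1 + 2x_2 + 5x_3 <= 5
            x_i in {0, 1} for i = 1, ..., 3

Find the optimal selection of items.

Items: item 1 (v=4, w=4), item 2 (v=4, w=2), item 3 (v=14, w=5)
Capacity: 5
Checking all 8 subsets (w = total weight, v = total value):
  {}: w = 0, v = 0
  {1}: w = 4, v = 4
  {2}: w = 2, v = 4
  {3}: w = 5, v = 14
  {1, 2}: w = 6 > 5, infeasible
  {1, 3}: w = 9 > 5, infeasible
  {2, 3}: w = 7 > 5, infeasible
  {1, 2, 3}: w = 11 > 5, infeasible
Best feasible subset: items [3]
Total weight: 5 <= 5, total value: 14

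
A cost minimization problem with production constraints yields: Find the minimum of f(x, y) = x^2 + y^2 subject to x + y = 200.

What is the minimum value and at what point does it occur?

Substitute y = 200 - x into f(x,y) = x^2 + y^2:
g(x) = x^2 + (200 - x)^2 = 2x^2 - 400x + 40000
g'(x) = 4x - 400 = 0  =>  x = 100
y = 200 - 100 = 100
Minimum value = 100^2 + 100^2 = 20000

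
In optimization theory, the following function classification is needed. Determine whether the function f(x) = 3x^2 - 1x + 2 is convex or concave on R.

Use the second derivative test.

f(x) = 3x^2 - 1x + 2
f'(x) = 6x - 1
f''(x) = 6
Since f''(x) = 6 > 0 for all x, f is convex on R.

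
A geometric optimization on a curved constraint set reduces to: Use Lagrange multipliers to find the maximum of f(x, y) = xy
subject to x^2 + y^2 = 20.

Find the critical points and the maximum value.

Lagrange conditions: y = 2*lambda*x and x = 2*lambda*y
If x = 0 then y = 0, violating the constraint, so x, y != 0.
Dividing: y/x = x/y => x^2 = y^2 => y = x or y = -x
Constraint: 2x^2 = 20 => x^2 = 10 => x = +/-sqrt(10)
Critical points: (sqrt(10), sqrt(10)), (-sqrt(10), -sqrt(10)), (sqrt(10), -sqrt(10)), (-sqrt(10), sqrt(10))
  y = x:  xy = x^2 = 10  at (sqrt(10), sqrt(10)) and (-sqrt(10), -sqrt(10))
  y = -x: xy = -x^2 = -10 at (sqrt(10), -sqrt(10)) and (-sqrt(10), sqrt(10))
Maximum xy = 10 at (sqrt(10), sqrt(10)) and (-sqrt(10), -sqrt(10))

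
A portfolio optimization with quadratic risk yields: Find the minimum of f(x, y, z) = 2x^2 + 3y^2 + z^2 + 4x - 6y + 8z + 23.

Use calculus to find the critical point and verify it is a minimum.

f(x,y,z) = 2x^2 + 3y^2 + z^2 + 4x - 6y + 8z + 23
df/dx = 4x + (4) = 0 => x = -1
df/dy = 6y + (-6) = 0 => y = 1
df/dz = 2z + (8) = 0 => z = -4
f(-1,1,-4) = 2*(-1)^2 + 3*(1)^2 + 1*(-4)^2 + 4*(-1) + -6*(1) + 8*(-4) + 23 = 2
Hessian is diagonal with entries 4, 6, 2 > 0, confirmed minimum.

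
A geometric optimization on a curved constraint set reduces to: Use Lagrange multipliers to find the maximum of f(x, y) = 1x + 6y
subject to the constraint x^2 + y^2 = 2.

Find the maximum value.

Set up Lagrange conditions: grad f = lambda * grad g
  1 = 2*lambda*x
  6 = 2*lambda*y
From these: x/y = 1/6, so x = 1t, y = 6t for some t.
Substitute into constraint: (1t)^2 + (6t)^2 = 2
  t^2 * 37 = 2
  t = sqrt(2/37)
Maximum = 1*x + 6*y = (1^2 + 6^2)*t = 37 * sqrt(2/37) = sqrt(74)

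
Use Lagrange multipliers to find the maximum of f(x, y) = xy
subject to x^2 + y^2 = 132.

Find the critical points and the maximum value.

Lagrange conditions: y = 2*lambda*x and x = 2*lambda*y
If x = 0 then y = 0, violating the constraint, so x, y != 0.
Dividing: y/x = x/y => x^2 = y^2 => y = x or y = -x
Constraint: 2x^2 = 132 => x^2 = 66 => x = +/-sqrt(66)
Critical points: (sqrt(66), sqrt(66)), (-sqrt(66), -sqrt(66)), (sqrt(66), -sqrt(66)), (-sqrt(66), sqrt(66))
  y = x:  xy = x^2 = 66  at (sqrt(66), sqrt(66)) and (-sqrt(66), -sqrt(66))
  y = -x: xy = -x^2 = -66 at (sqrt(66), -sqrt(66)) and (-sqrt(66), sqrt(66))
Maximum xy = 66 at (sqrt(66), sqrt(66)) and (-sqrt(66), -sqrt(66))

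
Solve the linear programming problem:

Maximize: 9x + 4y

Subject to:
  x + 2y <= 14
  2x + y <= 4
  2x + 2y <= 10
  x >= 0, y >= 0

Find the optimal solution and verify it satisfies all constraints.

Feasible vertices: (0, 0), (0, 4), (2, 0)
Objective 9x + 4y at each vertex:
  (0, 0): 0
  (0, 4): 16
  (2, 0): 18
Maximum is 18 at (2, 0).
Verify constraints at (x, y) = (2, 0):
  1*2 + 2*0 = 2 <= 14
  2*2 + 1*0 = 4 <= 4 (active)
  2*2 + 2*0 = 4 <= 10
  x = 2 >= 0, y = 0 >= 0. All constraints satisfied.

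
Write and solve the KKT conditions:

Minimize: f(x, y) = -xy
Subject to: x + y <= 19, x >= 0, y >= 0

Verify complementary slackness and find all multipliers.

Problem: min -xy s.t. x + y <= 19 (multiplier lambda), x >= 0 (mu_x), y >= 0 (mu_y)
KKT stationarity: -y + lambda - mu_x = 0, -x + lambda - mu_y = 0, with lambda, mu_x, mu_y >= 0
Complementary slackness: lambda*(x + y - 19) = 0, mu_x*x = 0, mu_y*y = 0
If lambda = 0: y = -mu_x <= 0 and x = -mu_y <= 0 force x = y = 0 with f = 0; but x = y = 19/2 is feasible with f = -361/4 < 0, so this is not the minimum. Hence lambda > 0 and x + y = 19.
Try x > 0, y > 0 (so mu_x = mu_y = 0): y = lambda, x = lambda => x = y = lambda
x + y = 19 => 2*lambda = 19 => lambda = 19/2
x* = y* = 19/2 > 0, consistent with mu_x = mu_y = 0.
(Any feasible point with x = 0 or y = 0 has f = 0 > -361/4, so the minimum is not on those boundaries.)
min(-xy) = -361/4 (i.e. max xy = 361/4)
Multipliers: lambda = 19/2, mu_x = 0, mu_y = 0
Complementary slackness: lambda*(x + y - 19) = 19/2*(19/2 + 19/2 - 19) = 0, mu_x*x = 0*19/2 = 0, mu_y*y = 0*19/2 = 0. Satisfied.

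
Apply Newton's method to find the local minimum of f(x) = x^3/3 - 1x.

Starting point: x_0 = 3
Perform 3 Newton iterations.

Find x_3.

f(x) = x^3/3 - 1x
f'(x) = x^2 - 1, f''(x) = 2x
Newton update: x_{n+1} = x_n - (x_n^2 - 1)/(2*x_n)
Step 1: x_0 = 3, f'=8, f''=6, x_1 = 5/3
Step 2: x_1 = 5/3, f'=16/9, f''=10/3, x_2 = 17/15
Step 3: x_2 = 17/15, f'=64/225, f''=34/15, x_3 = 257/255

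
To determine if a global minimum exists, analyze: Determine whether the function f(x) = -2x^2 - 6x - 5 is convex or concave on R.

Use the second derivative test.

f(x) = -2x^2 - 6x - 5
f'(x) = -4x - 6
f''(x) = -4
Since f''(x) = -4 < 0 for all x, f is concave on R.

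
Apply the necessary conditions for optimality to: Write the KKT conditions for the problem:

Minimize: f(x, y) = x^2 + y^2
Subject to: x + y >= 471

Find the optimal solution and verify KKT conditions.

KKT conditions for min x^2 + y^2 s.t. x + y >= 471:
Stationarity: 2x = mu, 2y = mu
So x = y = mu/2.
Complementary slackness: mu*(x + y - 471) = 0
Primal feasibility: x + y >= 471; dual feasibility: mu >= 0
If mu = 0 then x = y = 0, but 0 + 0 < 471 is infeasible, so the constraint is active.
Constraint active: x + y = 2*(mu/2) = 471 => mu = 471
x = y = 471/2, f = 221841/2
Verify: stationarity 2*(471/2) = 471 = mu; primal 471/2 + 471/2 = 471 >= 471; dual mu = 471 >= 0; complementary slackness 471*(471 - 471) = 0. All KKT conditions hold.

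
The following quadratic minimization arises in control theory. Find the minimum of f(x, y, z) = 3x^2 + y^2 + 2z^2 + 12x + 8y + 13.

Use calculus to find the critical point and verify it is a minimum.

f(x,y,z) = 3x^2 + y^2 + 2z^2 + 12x + 8y + 13
df/dx = 6x + (12) = 0 => x = -2
df/dy = 2y + (8) = 0 => y = -4
df/dz = 4z + (0) = 0 => z = 0
f(-2,-4,0) = 3*(-2)^2 + 1*(-4)^2 + 2*(0)^2 + 12*(-2) + 8*(-4) + 13 = -15
Hessian is diagonal with entries 6, 2, 4 > 0, confirmed minimum.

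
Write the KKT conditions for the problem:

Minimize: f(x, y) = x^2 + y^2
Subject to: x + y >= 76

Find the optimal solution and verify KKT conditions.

KKT conditions for min x^2 + y^2 s.t. x + y >= 76:
Stationarity: 2x = mu, 2y = mu
So x = y = mu/2.
Complementary slackness: mu*(x + y - 76) = 0
Primal feasibility: x + y >= 76; dual feasibility: mu >= 0
If mu = 0 then x = y = 0, but 0 + 0 < 76 is infeasible, so the constraint is active.
Constraint active: x + y = 2*(mu/2) = 76 => mu = 76
x = y = 38, f = 2888
Verify: stationarity 2*38 = 76 = mu; primal 38 + 38 = 76 >= 76; dual mu = 76 >= 0; complementary slackness 76*(76 - 76) = 0. All KKT conditions hold.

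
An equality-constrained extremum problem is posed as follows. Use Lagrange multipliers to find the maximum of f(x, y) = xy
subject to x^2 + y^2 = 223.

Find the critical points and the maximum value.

Lagrange conditions: y = 2*lambda*x and x = 2*lambda*y
If x = 0 then y = 0, violating the constraint, so x, y != 0.
Dividing: y/x = x/y => x^2 = y^2 => y = x or y = -x
Constraint: 2x^2 = 223 => x^2 = 223/2 => x = +/-sqrt(223/2)
Critical points: (sqrt(223/2), sqrt(223/2)), (-sqrt(223/2), -sqrt(223/2)), (sqrt(223/2), -sqrt(223/2)), (-sqrt(223/2), sqrt(223/2))
  y = x:  xy = x^2 = 223/2  at (sqrt(223/2), sqrt(223/2)) and (-sqrt(223/2), -sqrt(223/2))
  y = -x: xy = -x^2 = -223/2 at (sqrt(223/2), -sqrt(223/2)) and (-sqrt(223/2), sqrt(223/2))
Maximum xy = 223/2 at (sqrt(223/2), sqrt(223/2)) and (-sqrt(223/2), -sqrt(223/2))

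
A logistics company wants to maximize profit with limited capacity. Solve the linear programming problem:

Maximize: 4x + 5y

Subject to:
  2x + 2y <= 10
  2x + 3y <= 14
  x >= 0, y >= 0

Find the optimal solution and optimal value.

Feasible vertices: (0, 0), (0, 14/3), (1, 4), (5, 0)
Objective 4x + 5y at each:
  (0, 0): 0
  (0, 14/3): 70/3
  (1, 4): 24
  (5, 0): 20
Maximum is 24 at (1, 4).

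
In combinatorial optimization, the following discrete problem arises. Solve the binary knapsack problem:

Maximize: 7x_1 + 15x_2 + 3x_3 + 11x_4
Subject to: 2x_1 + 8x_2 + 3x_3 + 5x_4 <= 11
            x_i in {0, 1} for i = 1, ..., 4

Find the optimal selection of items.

Items: item 1 (v=7, w=2), item 2 (v=15, w=8), item 3 (v=3, w=3), item 4 (v=11, w=5)
Capacity: 11
Checking all 16 subsets (w = total weight, v = total value):
  {}: w = 0, v = 0
  {1}: w = 2, v = 7
  {2}: w = 8, v = 15
  {3}: w = 3, v = 3
  {4}: w = 5, v = 11
  {1, 2}: w = 10, v = 22
  {1, 3}: w = 5, v = 10
  {1, 4}: w = 7, v = 18
  {2, 3}: w = 11, v = 18
  {2, 4}: w = 13 > 11, infeasible
  {3, 4}: w = 8, v = 14
  {1, 2, 3}: w = 13 > 11, infeasible
  {1, 2, 4}: w = 15 > 11, infeasible
  {1, 3, 4}: w = 10, v = 21
  {2, 3, 4}: w = 16 > 11, infeasible
  {1, 2, 3, 4}: w = 18 > 11, infeasible
Best feasible subset: items [1, 2]
Total weight: 10 <= 11, total value: 22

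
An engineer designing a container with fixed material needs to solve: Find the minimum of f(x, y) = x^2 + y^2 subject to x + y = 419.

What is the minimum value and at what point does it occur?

Substitute y = 419 - x into f(x,y) = x^2 + y^2:
g(x) = x^2 + (419 - x)^2 = 2x^2 - 838x + 175561
g'(x) = 4x - 838 = 0  =>  x = 419/2
y = 419 - 419/2 = 419/2
Minimum value = (419/2)^2 + (419/2)^2 = 175561/2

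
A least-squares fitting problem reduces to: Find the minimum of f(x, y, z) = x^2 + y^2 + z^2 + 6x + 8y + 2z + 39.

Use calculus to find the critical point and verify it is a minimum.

f(x,y,z) = x^2 + y^2 + z^2 + 6x + 8y + 2z + 39
df/dx = 2x + (6) = 0 => x = -3
df/dy = 2y + (8) = 0 => y = -4
df/dz = 2z + (2) = 0 => z = -1
f(-3,-4,-1) = 1*(-3)^2 + 1*(-4)^2 + 1*(-1)^2 + 6*(-3) + 8*(-4) + 2*(-1) + 39 = 13
Hessian is diagonal with entries 2, 2, 2 > 0, confirmed minimum.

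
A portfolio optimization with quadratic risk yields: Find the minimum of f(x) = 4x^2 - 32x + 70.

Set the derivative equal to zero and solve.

f(x) = 4x^2 - 32x + 70
f'(x) = 8x + (-32) = 0
x = 32/8 = 4
f(4) = 6
Since f''(x) = 8 > 0, this is a minimum.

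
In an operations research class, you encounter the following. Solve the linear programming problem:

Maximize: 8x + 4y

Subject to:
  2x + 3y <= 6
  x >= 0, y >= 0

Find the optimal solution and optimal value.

The feasible region has vertices at [(0, 0), (3, 0), (0, 2)].
Checking objective 8x + 4y at each vertex:
  (0, 0): 8*0 + 4*0 = 0
  (3, 0): 8*3 + 4*0 = 24
  (0, 2): 8*0 + 4*2 = 8
Maximum is 24 at (3, 0).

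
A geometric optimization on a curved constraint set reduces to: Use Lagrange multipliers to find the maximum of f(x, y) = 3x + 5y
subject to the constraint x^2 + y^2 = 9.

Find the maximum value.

Set up Lagrange conditions: grad f = lambda * grad g
  3 = 2*lambda*x
  5 = 2*lambda*y
From these: x/y = 3/5, so x = 3t, y = 5t for some t.
Substitute into constraint: (3t)^2 + (5t)^2 = 9
  t^2 * 34 = 9
  t = sqrt(9/34)
Maximum = 3*x + 5*y = (3^2 + 5^2)*t = 34 * sqrt(9/34) = sqrt(306)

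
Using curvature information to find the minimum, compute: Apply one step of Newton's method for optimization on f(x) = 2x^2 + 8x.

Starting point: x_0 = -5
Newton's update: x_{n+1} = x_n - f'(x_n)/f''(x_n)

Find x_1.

f(x) = 2x^2 + 8x
f'(x) = 4x + (8), f''(x) = 4
Newton step: x_1 = x_0 - f'(x_0)/f''(x_0)
f'(-5) = -12
x_1 = -5 - -12/4 = -2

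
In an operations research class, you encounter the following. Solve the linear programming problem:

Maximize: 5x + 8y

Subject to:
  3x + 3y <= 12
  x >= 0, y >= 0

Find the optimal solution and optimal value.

The feasible region has vertices at [(0, 0), (4, 0), (0, 4)].
Checking objective 5x + 8y at each vertex:
  (0, 0): 5*0 + 8*0 = 0
  (4, 0): 5*4 + 8*0 = 20
  (0, 4): 5*0 + 8*4 = 32
Maximum is 32 at (0, 4).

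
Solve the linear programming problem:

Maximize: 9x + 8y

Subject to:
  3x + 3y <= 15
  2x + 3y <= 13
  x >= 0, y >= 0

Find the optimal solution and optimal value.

Feasible vertices: (0, 0), (0, 13/3), (2, 3), (5, 0)
Objective 9x + 8y at each:
  (0, 0): 0
  (0, 13/3): 104/3
  (2, 3): 42
  (5, 0): 45
Maximum is 45 at (5, 0).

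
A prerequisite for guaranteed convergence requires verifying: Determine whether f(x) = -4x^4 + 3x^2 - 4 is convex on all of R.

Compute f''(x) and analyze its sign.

f(x) = -4x^4 + 3x^2 - 4
f'(x) = -16x^3 + 6x
f''(x) = -48x^2 + 6
f''(x) = -48x^2 + 6 -> -inf as |x| -> inf
Therefore, f is not globally convex on R.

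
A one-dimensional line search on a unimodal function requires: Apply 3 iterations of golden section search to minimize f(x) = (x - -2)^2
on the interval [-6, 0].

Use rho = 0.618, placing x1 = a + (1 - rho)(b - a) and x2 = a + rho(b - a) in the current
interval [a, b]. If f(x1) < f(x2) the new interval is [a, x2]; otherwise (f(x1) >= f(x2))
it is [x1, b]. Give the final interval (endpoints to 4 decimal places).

Golden section search for min of f(x) = (x - -2)^2 on [-6, 0].
Each step: x1 = a + (1 - rho)(b - a), x2 = a + rho(b - a); if f(x1) < f(x2) keep [a, x2], otherwise keep [x1, b].
Step 1: [-6.0000, 0.0000], x1=-3.7080 (f=2.9173), x2=-2.2920 (f=0.0853); f(x1) > f(x2) => keep [-3.7080, 0.0000]
Step 2: [-3.7080, 0.0000], x1=-2.2915 (f=0.0850), x2=-1.4165 (f=0.3405); f(x1) < f(x2) => keep [-3.7080, -1.4165]
Step 3: [-3.7080, -1.4165], x1=-2.8326 (f=0.6933), x2=-2.2918 (f=0.0852); f(x1) > f(x2) => keep [-2.8326, -1.4165]
Final interval: [-2.8326, -1.4165]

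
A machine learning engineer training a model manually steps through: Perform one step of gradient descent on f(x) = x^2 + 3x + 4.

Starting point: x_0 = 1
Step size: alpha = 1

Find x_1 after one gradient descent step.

f(x) = x^2 + 3x + 4
f'(x) = 2x + 3
f'(1) = 2*1 + (3) = 5
x_1 = x_0 - alpha * f'(x_0) = 1 - 1 * 5 = -4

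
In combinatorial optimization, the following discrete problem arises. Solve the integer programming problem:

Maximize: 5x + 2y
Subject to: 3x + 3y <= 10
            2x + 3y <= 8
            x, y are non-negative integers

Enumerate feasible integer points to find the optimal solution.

Constraint 1: 3x + 3y <= 10
Constraint 2: 2x + 3y <= 8
Feasible x range (need y >= 0): 0 <= x <= min(10/3, 8/2) => x in {0, ..., 3}.
Enumerate feasible integer points row by row (the coefficient of y is 2 > 0, so for each x the largest feasible y gives the best value):
  x = 0: y <= min((10 - 3*0)/3, (8 - 2*0)/3) => y in {0, ..., 2}; best 5*0 + 2*2 = 4
  x = 1: y <= min((10 - 3*1)/3, (8 - 2*1)/3) => y in {0, ..., 2}; best 5*1 + 2*2 = 9
  x = 2: y <= min((10 - 3*2)/3, (8 - 2*2)/3) => y in {0, ..., 1}; best 5*2 + 2*1 = 12
  x = 3: y <= min((10 - 3*3)/3, (8 - 2*3)/3) => y in {0}; best 5*3 + 2*0 = 15
The maximum 5x + 2y = 15 is achieved at x = 3, y = 0.
Check: 3*3 + 3*0 = 9 <= 10 and 2*3 + 3*0 = 6 <= 8.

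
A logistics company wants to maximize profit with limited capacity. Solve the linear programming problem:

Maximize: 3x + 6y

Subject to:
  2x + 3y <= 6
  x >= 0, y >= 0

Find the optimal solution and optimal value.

The feasible region has vertices at [(0, 0), (3, 0), (0, 2)].
Checking objective 3x + 6y at each vertex:
  (0, 0): 3*0 + 6*0 = 0
  (3, 0): 3*3 + 6*0 = 9
  (0, 2): 3*0 + 6*2 = 12
Maximum is 12 at (0, 2).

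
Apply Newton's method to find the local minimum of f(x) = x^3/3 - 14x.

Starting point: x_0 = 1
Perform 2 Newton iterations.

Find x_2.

f(x) = x^3/3 - 14x
f'(x) = x^2 - 14, f''(x) = 2x
Newton update: x_{n+1} = x_n - (x_n^2 - 14)/(2*x_n)
Step 1: x_0 = 1, f'=-13, f''=2, x_1 = 15/2
Step 2: x_1 = 15/2, f'=169/4, f''=15, x_2 = 281/60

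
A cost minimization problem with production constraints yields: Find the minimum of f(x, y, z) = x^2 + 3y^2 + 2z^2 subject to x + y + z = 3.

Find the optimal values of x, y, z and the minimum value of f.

Using Lagrange multipliers on f = x^2 + 3y^2 + 2z^2 with constraint x + y + z = 3:
Conditions: 2*1*x = lambda, 2*3*y = lambda, 2*2*z = lambda
So x = lambda/2, y = lambda/6, z = lambda/4
Substituting into constraint: lambda * (11/12) = 3
lambda = 36/11
x = 18/11, y = 6/11, z = 9/11
Minimum value = 54/11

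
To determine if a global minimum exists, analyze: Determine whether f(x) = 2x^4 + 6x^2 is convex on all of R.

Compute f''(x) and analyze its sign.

f(x) = 2x^4 + 6x^2
f'(x) = 8x^3 + 12x
f''(x) = 24x^2 + 12
f''(x) = 24x^2 + 12 >= 12 > 0 for all x
Therefore, f is convex on R.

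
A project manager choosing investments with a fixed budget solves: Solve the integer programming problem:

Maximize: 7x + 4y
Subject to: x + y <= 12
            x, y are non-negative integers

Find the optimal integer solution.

Objective: 7x + 4y, constraint: x + y <= 12
Coefficient of x is 7 >= coefficient of y is 4, so allocate the entire budget to x.
Optimal: x = 12, y = 0, value = 84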